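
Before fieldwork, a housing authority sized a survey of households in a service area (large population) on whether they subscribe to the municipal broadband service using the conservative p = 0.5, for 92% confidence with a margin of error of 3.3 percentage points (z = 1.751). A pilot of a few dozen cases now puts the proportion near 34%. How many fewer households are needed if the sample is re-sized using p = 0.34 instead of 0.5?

72

Conservative (p = 0.5): n = 1.751² × 0.25 / 0.033² ≈ 703.86 → 704.
Using p = 0.34: p(1−p) = 0.2244, so n = 1.751² × 0.2244 / 0.033² ≈ 631.78 → 632.
Reduction: 704 − 632 = 72.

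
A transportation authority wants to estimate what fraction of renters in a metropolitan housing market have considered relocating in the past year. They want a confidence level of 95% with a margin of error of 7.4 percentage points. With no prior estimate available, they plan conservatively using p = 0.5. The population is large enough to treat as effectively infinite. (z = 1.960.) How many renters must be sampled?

176

With p = 0.5, p(1−p) = 0.25.
n = z²·p(1−p)/E² = 1.960² × 0.2500 / 0.074² = 3.8416 × 0.2500 / 0.005476 ≈ 175.38.
Rounding up gives n = 176.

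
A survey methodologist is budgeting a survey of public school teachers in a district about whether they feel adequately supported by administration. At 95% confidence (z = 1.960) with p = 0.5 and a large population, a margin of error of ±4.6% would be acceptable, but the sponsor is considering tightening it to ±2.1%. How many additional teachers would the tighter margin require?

At ±4.6%: n = 1.960² × 0.2500 / 0.046² ≈ 453.88 → 454.
At ±2.1%: n = 1.960² × 0.2500 / 0.021² ≈ 2177.78 → 2178.
Additional respondents: 2178 − 454 = 1724.

1724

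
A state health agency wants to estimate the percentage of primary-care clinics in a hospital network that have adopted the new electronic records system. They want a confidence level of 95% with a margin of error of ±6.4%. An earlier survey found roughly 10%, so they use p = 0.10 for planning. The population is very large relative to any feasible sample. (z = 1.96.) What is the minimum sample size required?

With p = 0.10, p(1−p) = 0.0900.
n = z²·p(1−p)/E² = 1.96² × 0.0900 / 0.064² = 3.8416 × 0.0900 / 0.004096 ≈ 84.41.
Rounding up gives n = 85.

85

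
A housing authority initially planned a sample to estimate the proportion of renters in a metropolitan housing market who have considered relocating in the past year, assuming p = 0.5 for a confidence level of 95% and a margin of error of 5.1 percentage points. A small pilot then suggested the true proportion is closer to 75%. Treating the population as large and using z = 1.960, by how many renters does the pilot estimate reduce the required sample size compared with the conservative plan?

93

Conservative (p = 0.5): n = 1.960² × 0.25 / 0.051² ≈ 369.24 → 370.
Using p = 0.75: p(1−p) = 0.1875, so n = 1.960² × 0.1875 / 0.051² ≈ 276.93 → 277.
Reduction: 370 − 277 = 93.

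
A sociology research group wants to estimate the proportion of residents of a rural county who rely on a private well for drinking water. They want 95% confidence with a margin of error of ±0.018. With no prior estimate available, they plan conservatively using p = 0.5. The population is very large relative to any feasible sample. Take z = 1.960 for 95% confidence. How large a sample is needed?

With p = 0.5, p(1−p) = 0.25.
n = z²·p(1−p)/E² = 1.960² × 0.2500 / 0.018² = 3.8416 × 0.2500 / 0.000324 ≈ 2964.20.
Rounding up gives n = 2965.

2965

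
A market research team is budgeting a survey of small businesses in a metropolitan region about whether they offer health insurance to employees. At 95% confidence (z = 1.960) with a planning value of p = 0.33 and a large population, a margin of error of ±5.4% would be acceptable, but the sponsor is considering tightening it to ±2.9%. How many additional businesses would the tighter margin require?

718

At ±5.4%: n = 1.960² × 0.2211 / 0.054² ≈ 291.28 → 292.
At ±2.9%: n = 1.960² × 0.2211 / 0.029² ≈ 1009.96 → 1010.
Additional respondents: 1010 − 292 = 718.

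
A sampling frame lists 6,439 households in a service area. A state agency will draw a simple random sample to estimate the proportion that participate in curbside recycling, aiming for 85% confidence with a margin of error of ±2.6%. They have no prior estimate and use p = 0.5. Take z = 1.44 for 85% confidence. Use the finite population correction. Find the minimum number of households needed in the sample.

686

Unadjusted: n₀ = 1.44² × 0.50 × 0.50 / 0.026² ≈ 766.86, so n₀ = 767.
Finite population correction with N = 6,439: n = n₀ / (1 + (n₀−1)/N) = 767 / (1 + 766/6439) = 767 / 1.1190 ≈ 685.46.
Rounding up, n = 686.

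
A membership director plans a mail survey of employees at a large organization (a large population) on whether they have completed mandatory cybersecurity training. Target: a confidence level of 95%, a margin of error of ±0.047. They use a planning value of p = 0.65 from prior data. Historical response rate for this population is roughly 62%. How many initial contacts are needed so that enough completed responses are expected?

For 95% confidence, z = 1.96.
Completed interviews needed: n₀ = 1.96² × 0.2275 / 0.047² ≈ 395.64 → 396.
At a 62% response rate, contacts needed = 396 / 0.62 ≈ 638.71 → 639.

639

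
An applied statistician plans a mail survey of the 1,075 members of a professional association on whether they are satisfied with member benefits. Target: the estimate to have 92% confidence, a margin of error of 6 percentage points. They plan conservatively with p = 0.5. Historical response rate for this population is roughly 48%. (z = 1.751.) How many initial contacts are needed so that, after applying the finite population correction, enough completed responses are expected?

371

Completed interviews needed (unadjusted): n₀ = 1.751² × 0.2500 / 0.060² ≈ 212.92 → 213.
FPC for N = 1,075: n = 213 / (1 + 212/1075) = 213 / 1.1972 ≈ 177.91 → 178.
At a 48% response rate, contacts needed = 178 / 0.48 ≈ 370.83 → 371.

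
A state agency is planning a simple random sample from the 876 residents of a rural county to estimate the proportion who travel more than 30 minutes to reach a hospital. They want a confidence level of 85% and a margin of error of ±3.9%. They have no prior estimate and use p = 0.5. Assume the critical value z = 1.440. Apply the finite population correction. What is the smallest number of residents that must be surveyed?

246

Unadjusted: n₀ = 1.440² × 0.50 × 0.50 / 0.039² ≈ 340.83, so n₀ = 341.
Finite population correction with N = 876: n = n₀ / (1 + (n₀−1)/N) = 341 / (1 + 340/876) = 341 / 1.3881 ≈ 245.65.
Rounding up, n = 246.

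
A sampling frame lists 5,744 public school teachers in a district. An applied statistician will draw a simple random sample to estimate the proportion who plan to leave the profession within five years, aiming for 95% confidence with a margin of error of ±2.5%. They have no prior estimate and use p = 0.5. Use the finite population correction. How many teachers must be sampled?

For 95% confidence, z = 1.960.
Unadjusted: n₀ = 1.960² × 0.50 × 0.50 / 0.025² ≈ 1536.64, so n₀ = 1537.
Finite population correction with N = 5,744: n = n₀ / (1 + (n₀−1)/N) = 1537 / (1 + 1536/5744) = 1537 / 1.2674 ≈ 1212.71.
Rounding up, n = 1213.

1213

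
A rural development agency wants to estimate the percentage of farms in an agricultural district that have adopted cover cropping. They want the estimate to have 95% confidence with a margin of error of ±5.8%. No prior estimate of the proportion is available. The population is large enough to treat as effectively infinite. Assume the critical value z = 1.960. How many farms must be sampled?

286

With no prior estimate, use p = 0.5, giving p(1−p) = 0.25.
n = z²·p(1−p)/E² = 1.960² × 0.2500 / 0.058² = 3.8416 × 0.2500 / 0.003364 ≈ 285.49.
Rounding up gives n = 286.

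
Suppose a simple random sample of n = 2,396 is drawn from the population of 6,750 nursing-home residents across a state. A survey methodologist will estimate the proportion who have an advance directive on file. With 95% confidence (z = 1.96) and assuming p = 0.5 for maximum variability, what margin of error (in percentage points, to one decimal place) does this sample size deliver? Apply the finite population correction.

Finite-population factor: (N−n)/(N−1) = (6750−2396)/(6750−1) = 0.6451.
SE(p̂) = √[p(1−p)/n · (N−n)/(N−1)] = √[0.2500/2396 × 0.6451] = 0.00820.
E = z × SE = 1.96 × 0.00820 = 0.01608 ≈ 1.6 percentage points.

1.6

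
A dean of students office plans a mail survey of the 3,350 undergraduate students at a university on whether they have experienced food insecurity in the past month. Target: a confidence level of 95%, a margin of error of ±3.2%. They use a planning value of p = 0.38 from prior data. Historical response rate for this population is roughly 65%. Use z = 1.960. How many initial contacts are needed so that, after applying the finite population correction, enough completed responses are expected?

1077

Completed interviews needed (unadjusted): n₀ = 1.960² × 0.2356 / 0.032² ≈ 883.87 → 884.
FPC for N = 3,350: n = 884 / (1 + 883/3350) = 884 / 1.2636 ≈ 699.60 → 700.
At a 65% response rate, contacts needed = 700 / 0.65 ≈ 1076.92 → 1077.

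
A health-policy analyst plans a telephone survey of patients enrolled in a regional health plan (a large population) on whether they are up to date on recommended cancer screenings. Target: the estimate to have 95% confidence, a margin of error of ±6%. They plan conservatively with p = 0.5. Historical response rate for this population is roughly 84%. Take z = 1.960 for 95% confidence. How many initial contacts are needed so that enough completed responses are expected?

Completed interviews needed: n₀ = 1.960² × 0.2500 / 0.060² ≈ 266.78 → 267.
At an 84% response rate, contacts needed = 267 / 0.84 ≈ 317.86 → 318.

318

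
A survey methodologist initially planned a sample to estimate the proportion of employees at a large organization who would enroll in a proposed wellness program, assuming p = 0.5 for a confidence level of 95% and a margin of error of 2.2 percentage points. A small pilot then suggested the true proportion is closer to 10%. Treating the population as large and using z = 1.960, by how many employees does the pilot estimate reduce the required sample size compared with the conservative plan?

1270

Conservative (p = 0.5): n = 1.960² × 0.25 / 0.022² ≈ 1984.30 → 1985.
Using p = 0.10: p(1−p) = 0.0900, so n = 1.960² × 0.0900 / 0.022² ≈ 714.35 → 715.
Reduction: 1985 − 715 = 1270.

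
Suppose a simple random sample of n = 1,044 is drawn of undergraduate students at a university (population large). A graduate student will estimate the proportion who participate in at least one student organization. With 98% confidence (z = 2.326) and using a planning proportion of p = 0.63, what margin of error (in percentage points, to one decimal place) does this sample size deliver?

SE(p̂) = √[p(1−p)/n] = √[0.2331/1044] = 0.01494.
E = z × SE = 2.326 × 0.01494 = 0.03476, or 3.5 percentage points.

3.5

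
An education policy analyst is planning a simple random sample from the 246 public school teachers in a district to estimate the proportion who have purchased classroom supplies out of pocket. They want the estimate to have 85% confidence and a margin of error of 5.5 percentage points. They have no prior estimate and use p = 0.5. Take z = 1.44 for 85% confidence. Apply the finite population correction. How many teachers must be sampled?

Unadjusted: n₀ = 1.44² × 0.50 × 0.50 / 0.055² ≈ 171.37, so n₀ = 172.
Finite population correction with N = 246: n = n₀ / (1 + (n₀−1)/N) = 172 / (1 + 171/246) = 172 / 1.6951 ≈ 101.47.
Rounding up, n = 102.

102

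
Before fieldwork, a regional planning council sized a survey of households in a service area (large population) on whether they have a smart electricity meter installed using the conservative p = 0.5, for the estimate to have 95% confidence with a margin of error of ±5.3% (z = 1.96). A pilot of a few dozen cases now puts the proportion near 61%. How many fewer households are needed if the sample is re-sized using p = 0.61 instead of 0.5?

Conservative (p = 0.5): n = 1.96² × 0.25 / 0.053² ≈ 341.90 → 342.
Using p = 0.61: p(1−p) = 0.2379, so n = 1.96² × 0.2379 / 0.053² ≈ 325.35 → 326.
Reduction: 342 − 326 = 16.

16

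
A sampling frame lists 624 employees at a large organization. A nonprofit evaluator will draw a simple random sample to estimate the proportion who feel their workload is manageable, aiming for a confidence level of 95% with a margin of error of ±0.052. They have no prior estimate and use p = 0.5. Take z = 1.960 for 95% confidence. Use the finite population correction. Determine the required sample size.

Unadjusted: n₀ = 1.960² × 0.50 × 0.50 / 0.052² ≈ 355.18, so n₀ = 356.
Finite population correction with N = 624: n = n₀ / (1 + (n₀−1)/N) = 356 / (1 + 355/624) = 356 / 1.5689 ≈ 226.91.
Rounding up, n = 227.

227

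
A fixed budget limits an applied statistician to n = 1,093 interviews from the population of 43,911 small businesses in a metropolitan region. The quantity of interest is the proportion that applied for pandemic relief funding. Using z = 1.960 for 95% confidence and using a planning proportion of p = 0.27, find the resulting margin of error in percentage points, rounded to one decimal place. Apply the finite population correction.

Finite-population factor: (N−n)/(N−1) = (43911−1093)/(43911−1) = 0.9751.
SE(p̂) = √[p(1−p)/n · (N−n)/(N−1)] = √[0.1971/1093 × 0.9751] = 0.01326.
E = z × SE = 1.960 × 0.01326 = 0.02599 ≈ 2.6 percentage points.

2.6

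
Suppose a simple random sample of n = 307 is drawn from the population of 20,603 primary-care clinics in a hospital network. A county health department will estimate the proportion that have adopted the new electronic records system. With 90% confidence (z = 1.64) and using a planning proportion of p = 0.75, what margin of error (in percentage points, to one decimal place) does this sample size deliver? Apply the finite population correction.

Finite-population factor: (N−n)/(N−1) = (20603−307)/(20603−1) = 0.9851.
SE(p̂) = √[p(1−p)/n · (N−n)/(N−1)] = √[0.1875/307 × 0.9851] = 0.02453.
E = z × SE = 1.64 × 0.02453 = 0.04023 ≈ 4.0 percentage points.

4.0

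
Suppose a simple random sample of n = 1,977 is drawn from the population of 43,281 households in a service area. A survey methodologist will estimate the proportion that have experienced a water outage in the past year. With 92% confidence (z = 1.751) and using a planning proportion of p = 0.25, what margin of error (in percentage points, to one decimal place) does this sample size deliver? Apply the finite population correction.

Finite-population factor: (N−n)/(N−1) = (43281−1977)/(43281−1) = 0.9543.
SE(p̂) = √[p(1−p)/n · (N−n)/(N−1)] = √[0.1875/1977 × 0.9543] = 0.00951.
E = z × SE = 1.751 × 0.00951 = 0.01666 ≈ 1.7 percentage points.

1.7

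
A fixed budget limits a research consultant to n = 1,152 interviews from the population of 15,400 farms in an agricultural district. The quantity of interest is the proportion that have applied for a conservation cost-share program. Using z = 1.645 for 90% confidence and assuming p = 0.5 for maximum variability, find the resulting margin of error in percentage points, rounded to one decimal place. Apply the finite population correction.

2.3

Finite-population factor: (N−n)/(N−1) = (15400−1152)/(15400−1) = 0.9253.
SE(p̂) = √[p(1−p)/n · (N−n)/(N−1)] = √[0.2500/1152 × 0.9253] = 0.01417.
E = z × SE = 1.645 × 0.01417 = 0.02331 ≈ 2.3 percentage points.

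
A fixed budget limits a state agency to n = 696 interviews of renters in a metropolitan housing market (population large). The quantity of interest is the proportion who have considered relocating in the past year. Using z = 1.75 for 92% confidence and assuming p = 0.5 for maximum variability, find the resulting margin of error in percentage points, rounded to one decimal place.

3.3

SE(p̂) = √[p(1−p)/n] = √[0.2500/696] = 0.01895.
E = z × SE = 1.75 × 0.01895 = 0.03317, or 3.3 percentage points.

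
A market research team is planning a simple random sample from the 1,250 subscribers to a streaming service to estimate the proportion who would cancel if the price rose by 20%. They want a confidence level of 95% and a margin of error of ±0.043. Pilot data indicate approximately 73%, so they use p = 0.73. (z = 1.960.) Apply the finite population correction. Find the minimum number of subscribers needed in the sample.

Unadjusted: n₀ = 1.960² × 0.73 × 0.27 / 0.043² ≈ 409.51, so n₀ = 410.
Finite population correction with N = 1,250: n = n₀ / (1 + (n₀−1)/N) = 410 / (1 + 409/1250) = 410 / 1.3272 ≈ 308.92.
Rounding up, n = 309.

309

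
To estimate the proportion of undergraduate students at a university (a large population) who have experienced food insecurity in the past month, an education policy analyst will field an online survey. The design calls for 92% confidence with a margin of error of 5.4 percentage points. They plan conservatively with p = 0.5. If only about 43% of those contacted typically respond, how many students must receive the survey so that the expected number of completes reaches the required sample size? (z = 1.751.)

Completed interviews needed: n₀ = 1.751² × 0.2500 / 0.054² ≈ 262.86 → 263.
At a 43% response rate, contacts needed = 263 / 0.43 ≈ 611.63 → 612.

612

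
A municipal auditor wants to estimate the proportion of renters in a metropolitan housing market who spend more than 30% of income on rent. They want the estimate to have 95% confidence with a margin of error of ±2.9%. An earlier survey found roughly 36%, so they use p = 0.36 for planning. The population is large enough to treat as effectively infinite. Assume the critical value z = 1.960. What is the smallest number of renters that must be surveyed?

With p = 0.36, p(1−p) = 0.2304.
n = z²·p(1−p)/E² = 1.960² × 0.2304 / 0.029² = 3.8416 × 0.2304 / 0.000841 ≈ 1052.44.
Rounding up gives n = 1053.

1053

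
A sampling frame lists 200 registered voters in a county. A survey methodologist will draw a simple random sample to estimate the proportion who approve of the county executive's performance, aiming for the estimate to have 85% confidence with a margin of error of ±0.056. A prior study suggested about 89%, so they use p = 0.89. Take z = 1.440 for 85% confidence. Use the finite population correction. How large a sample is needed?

50

Unadjusted: n₀ = 1.440² × 0.89 × 0.11 / 0.056² ≈ 64.73, so n₀ = 65.
Finite population correction with N = 200: n = n₀ / (1 + (n₀−1)/N) = 65 / (1 + 64/200) = 65 / 1.3200 ≈ 49.24.
Rounding up, n = 50.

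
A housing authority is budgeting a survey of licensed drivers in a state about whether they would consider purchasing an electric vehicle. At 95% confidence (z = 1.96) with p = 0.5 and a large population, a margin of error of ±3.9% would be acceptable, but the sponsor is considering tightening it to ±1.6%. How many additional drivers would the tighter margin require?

At ±3.9%: n = 1.96² × 0.2500 / 0.039² ≈ 631.43 → 632.
At ±1.6%: n = 1.96² × 0.2500 / 0.016² ≈ 3751.56 → 3752.
Additional respondents: 3752 − 632 = 3120.

3120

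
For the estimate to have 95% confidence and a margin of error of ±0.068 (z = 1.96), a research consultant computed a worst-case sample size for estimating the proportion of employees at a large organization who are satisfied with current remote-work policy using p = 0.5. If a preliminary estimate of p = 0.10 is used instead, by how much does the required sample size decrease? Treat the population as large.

Conservative (p = 0.5): n = 1.96² × 0.25 / 0.068² ≈ 207.70 → 208.
Using p = 0.10: p(1−p) = 0.0900, so n = 1.96² × 0.0900 / 0.068² ≈ 74.77 → 75.
Reduction: 208 − 75 = 133.

133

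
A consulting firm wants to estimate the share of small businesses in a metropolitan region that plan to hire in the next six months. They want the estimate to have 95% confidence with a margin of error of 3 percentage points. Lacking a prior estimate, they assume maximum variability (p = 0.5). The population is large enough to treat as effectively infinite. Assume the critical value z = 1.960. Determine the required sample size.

1068

With p = 0.5, p(1−p) = 0.25.
n = z²·p(1−p)/E² = 1.960² × 0.2500 / 0.030² = 3.8416 × 0.2500 / 0.000900 ≈ 1067.11.
Rounding up gives n = 1068.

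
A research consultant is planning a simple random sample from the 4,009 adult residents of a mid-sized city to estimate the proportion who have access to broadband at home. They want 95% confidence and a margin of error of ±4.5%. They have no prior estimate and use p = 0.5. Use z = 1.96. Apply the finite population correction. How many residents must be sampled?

Unadjusted: n₀ = 1.96² × 0.50 × 0.50 / 0.045² ≈ 474.27, so n₀ = 475.
Finite population correction with N = 4,009: n = n₀ / (1 + (n₀−1)/N) = 475 / (1 + 474/4009) = 475 / 1.1182 ≈ 424.78.
Rounding up, n = 425.

425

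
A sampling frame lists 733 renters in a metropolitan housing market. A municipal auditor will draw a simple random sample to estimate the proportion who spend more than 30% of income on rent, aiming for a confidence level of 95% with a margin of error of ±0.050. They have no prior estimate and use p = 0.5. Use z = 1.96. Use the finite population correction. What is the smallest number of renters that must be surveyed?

Unadjusted: n₀ = 1.96² × 0.50 × 0.50 / 0.050² ≈ 384.16, so n₀ = 385.
Finite population correction with N = 733: n = n₀ / (1 + (n₀−1)/N) = 385 / (1 + 384/733) = 385 / 1.5239 ≈ 252.65.
Rounding up, n = 253.

253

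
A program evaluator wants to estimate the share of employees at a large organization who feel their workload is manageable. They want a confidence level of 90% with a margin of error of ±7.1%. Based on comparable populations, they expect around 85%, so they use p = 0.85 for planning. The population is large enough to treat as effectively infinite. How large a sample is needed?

69

For 90% confidence, z = 1.645.
With p = 0.85, p(1−p) = 0.1275.
n = z²·p(1−p)/E² = 1.645² × 0.1275 / 0.071² = 2.7060 × 0.1275 / 0.005041 ≈ 68.44.
Rounding up gives n = 69.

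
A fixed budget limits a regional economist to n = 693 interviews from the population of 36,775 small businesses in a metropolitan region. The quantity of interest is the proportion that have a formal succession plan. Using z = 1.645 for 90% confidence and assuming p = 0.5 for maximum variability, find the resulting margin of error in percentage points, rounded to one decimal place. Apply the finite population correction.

3.1

Finite-population factor: (N−n)/(N−1) = (36775−693)/(36775−1) = 0.9812.
SE(p̂) = √[p(1−p)/n · (N−n)/(N−1)] = √[0.2500/693 × 0.9812] = 0.01881.
E = z × SE = 1.645 × 0.01881 = 0.03095 ≈ 3.1 percentage points.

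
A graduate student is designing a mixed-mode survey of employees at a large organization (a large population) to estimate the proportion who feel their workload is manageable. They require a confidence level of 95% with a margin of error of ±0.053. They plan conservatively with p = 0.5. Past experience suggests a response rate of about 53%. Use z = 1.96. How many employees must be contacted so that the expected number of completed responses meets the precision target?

646

Completed interviews needed: n₀ = 1.96² × 0.2500 / 0.053² ≈ 341.90 → 342.
At a 53% response rate, contacts needed = 342 / 0.53 ≈ 645.28 → 646.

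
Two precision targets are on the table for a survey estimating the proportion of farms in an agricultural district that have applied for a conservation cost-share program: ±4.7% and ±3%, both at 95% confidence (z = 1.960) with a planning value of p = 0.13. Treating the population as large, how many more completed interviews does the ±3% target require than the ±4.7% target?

286

At ±4.7%: n = 1.960² × 0.1131 / 0.047² ≈ 196.69 → 197.
At ±3%: n = 1.960² × 0.1131 / 0.030² ≈ 482.76 → 483.
Additional respondents: 483 − 197 = 286.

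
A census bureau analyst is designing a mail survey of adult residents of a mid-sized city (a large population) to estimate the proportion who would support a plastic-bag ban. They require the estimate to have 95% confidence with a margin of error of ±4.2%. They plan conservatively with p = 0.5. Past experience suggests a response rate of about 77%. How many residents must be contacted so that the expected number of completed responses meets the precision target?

For 95% confidence, z = 1.960.
Completed interviews needed: n₀ = 1.960² × 0.2500 / 0.042² ≈ 544.44 → 545.
At a 77% response rate, contacts needed = 545 / 0.77 ≈ 707.79 → 708.

708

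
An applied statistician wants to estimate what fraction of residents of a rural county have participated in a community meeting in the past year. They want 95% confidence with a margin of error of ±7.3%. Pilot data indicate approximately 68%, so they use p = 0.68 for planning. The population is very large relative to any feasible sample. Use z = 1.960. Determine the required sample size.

With p = 0.68, p(1−p) = 0.2176.
n = z²·p(1−p)/E² = 1.960² × 0.2176 / 0.073² = 3.8416 × 0.2176 / 0.005329 ≈ 156.86.
Rounding up gives n = 157.

157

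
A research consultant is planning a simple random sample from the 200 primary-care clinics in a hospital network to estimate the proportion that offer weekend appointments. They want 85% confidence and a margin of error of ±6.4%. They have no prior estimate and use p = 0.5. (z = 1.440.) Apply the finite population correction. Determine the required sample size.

Unadjusted: n₀ = 1.440² × 0.50 × 0.50 / 0.064² ≈ 126.56, so n₀ = 127.
Finite population correction with N = 200: n = n₀ / (1 + (n₀−1)/N) = 127 / (1 + 126/200) = 127 / 1.6300 ≈ 77.91.
Rounding up, n = 78.

78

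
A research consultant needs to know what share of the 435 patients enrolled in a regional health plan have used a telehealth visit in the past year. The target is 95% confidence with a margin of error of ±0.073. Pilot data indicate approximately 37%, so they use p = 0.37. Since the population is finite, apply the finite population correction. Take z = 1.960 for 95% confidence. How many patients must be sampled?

Unadjusted: n₀ = 1.960² × 0.37 × 0.63 / 0.073² ≈ 168.04, so n₀ = 169.
Finite population correction with N = 435: n = n₀ / (1 + (n₀−1)/N) = 169 / (1 + 168/435) = 169 / 1.3862 ≈ 121.92.
Rounding up, n = 122.

122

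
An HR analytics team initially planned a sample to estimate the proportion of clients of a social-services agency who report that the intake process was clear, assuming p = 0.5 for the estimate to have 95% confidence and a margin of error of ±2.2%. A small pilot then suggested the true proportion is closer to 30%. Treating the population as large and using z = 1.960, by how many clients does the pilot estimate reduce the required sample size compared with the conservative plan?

318

Conservative (p = 0.5): n = 1.960² × 0.25 / 0.022² ≈ 1984.30 → 1985.
Using p = 0.30: p(1−p) = 0.2100, so n = 1.960² × 0.2100 / 0.022² ≈ 1666.81 → 1667.
Reduction: 1985 − 1667 = 318.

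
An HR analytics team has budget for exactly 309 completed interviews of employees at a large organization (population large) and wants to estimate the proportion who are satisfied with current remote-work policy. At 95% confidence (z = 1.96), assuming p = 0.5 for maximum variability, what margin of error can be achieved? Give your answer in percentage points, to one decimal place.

5.6

SE(p̂) = √[p(1−p)/n] = √[0.2500/309] = 0.02844.
E = z × SE = 1.96 × 0.02844 = 0.05575, or 5.6 percentage points.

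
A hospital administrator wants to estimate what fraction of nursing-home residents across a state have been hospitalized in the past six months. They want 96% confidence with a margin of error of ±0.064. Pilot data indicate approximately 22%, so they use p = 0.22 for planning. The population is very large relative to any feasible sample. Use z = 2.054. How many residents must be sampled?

177

With p = 0.22, p(1−p) = 0.1716.
n = z²·p(1−p)/E² = 2.054² × 0.1716 / 0.064² = 4.2189 × 0.1716 / 0.004096 ≈ 176.75.
Rounding up gives n = 177.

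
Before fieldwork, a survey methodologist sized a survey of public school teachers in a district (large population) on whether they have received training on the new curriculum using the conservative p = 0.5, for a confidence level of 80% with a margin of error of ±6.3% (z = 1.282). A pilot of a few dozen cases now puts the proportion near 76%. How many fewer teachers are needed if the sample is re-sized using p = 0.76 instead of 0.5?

28

Conservative (p = 0.5): n = 1.282² × 0.25 / 0.063² ≈ 103.52 → 104.
Using p = 0.76: p(1−p) = 0.1824, so n = 1.282² × 0.1824 / 0.063² ≈ 75.53 → 76.
Reduction: 104 − 76 = 28.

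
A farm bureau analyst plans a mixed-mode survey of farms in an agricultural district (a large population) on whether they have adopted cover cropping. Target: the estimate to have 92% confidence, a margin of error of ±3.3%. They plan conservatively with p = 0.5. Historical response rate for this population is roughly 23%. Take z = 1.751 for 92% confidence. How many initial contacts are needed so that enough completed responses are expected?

3061

Completed interviews needed: n₀ = 1.751² × 0.2500 / 0.033² ≈ 703.86 → 704.
At a 23% response rate, contacts needed = 704 / 0.23 ≈ 3060.87 → 3061.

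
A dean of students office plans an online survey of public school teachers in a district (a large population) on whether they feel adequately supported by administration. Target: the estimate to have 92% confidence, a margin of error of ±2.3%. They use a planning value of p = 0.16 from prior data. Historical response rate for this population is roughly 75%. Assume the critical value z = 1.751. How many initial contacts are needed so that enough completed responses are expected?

1039

Completed interviews needed: n₀ = 1.751² × 0.1344 / 0.023² ≈ 778.96 → 779.
At a 75% response rate, contacts needed = 779 / 0.75 ≈ 1038.67 → 1039.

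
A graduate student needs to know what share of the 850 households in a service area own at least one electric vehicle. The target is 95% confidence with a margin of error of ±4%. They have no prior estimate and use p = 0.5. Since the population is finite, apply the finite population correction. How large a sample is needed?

353

For 95% confidence, z = 1.96.
Unadjusted: n₀ = 1.96² × 0.50 × 0.50 / 0.040² ≈ 600.25, so n₀ = 601.
Finite population correction with N = 850: n = n₀ / (1 + (n₀−1)/N) = 601 / (1 + 600/850) = 601 / 1.7059 ≈ 352.31.
Rounding up, n = 353.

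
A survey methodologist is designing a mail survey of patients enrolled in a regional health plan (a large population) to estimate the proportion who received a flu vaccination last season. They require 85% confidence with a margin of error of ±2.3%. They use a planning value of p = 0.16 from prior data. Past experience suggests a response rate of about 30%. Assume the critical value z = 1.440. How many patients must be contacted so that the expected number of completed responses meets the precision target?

Completed interviews needed: n₀ = 1.440² × 0.1344 / 0.023² ≈ 526.83 → 527.
At a 30% response rate, contacts needed = 527 / 0.30 ≈ 1756.67 → 1757.

1757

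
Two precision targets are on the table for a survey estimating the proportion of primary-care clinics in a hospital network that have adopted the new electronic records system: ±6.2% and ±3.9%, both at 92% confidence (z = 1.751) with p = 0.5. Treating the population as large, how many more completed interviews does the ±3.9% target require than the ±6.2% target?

At ±6.2%: n = 1.751² × 0.2500 / 0.062² ≈ 199.40 → 200.
At ±3.9%: n = 1.751² × 0.2500 / 0.039² ≈ 503.94 → 504.
Additional respondents: 504 − 200 = 304.

304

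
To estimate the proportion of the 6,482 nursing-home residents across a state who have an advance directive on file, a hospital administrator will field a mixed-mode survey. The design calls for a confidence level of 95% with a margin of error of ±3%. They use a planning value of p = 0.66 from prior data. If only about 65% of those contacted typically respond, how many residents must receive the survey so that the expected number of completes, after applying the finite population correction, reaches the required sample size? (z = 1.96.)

1285

Completed interviews needed (unadjusted): n₀ = 1.96² × 0.2244 / 0.030² ≈ 957.84 → 958.
FPC for N = 6,482: n = 958 / (1 + 957/6482) = 958 / 1.1476 ≈ 834.76 → 835.
At a 65% response rate, contacts needed = 835 / 0.65 ≈ 1284.62 → 1285.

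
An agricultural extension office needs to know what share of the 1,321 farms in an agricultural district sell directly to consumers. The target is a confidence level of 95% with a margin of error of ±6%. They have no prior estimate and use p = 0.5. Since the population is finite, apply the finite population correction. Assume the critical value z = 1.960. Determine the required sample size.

Unadjusted: n₀ = 1.960² × 0.50 × 0.50 / 0.060² ≈ 266.78, so n₀ = 267.
Finite population correction with N = 1,321: n = n₀ / (1 + (n₀−1)/N) = 267 / (1 + 266/1321) = 267 / 1.2014 ≈ 222.25.
Rounding up, n = 223.

223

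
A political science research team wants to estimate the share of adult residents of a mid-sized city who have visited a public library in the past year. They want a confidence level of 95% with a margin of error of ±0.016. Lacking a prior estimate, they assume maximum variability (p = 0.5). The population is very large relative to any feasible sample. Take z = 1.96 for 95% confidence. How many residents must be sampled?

3752

With p = 0.5, p(1−p) = 0.25.
n = z²·p(1−p)/E² = 1.96² × 0.2500 / 0.016² = 3.8416 × 0.2500 / 0.000256 ≈ 3751.56.
Rounding up gives n = 3752.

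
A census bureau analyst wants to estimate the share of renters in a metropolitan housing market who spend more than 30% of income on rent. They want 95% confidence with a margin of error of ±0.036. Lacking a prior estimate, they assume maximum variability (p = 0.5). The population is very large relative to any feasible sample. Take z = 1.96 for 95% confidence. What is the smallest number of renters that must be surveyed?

With p = 0.5, p(1−p) = 0.25.
n = z²·p(1−p)/E² = 1.96² × 0.2500 / 0.036² = 3.8416 × 0.2500 / 0.001296 ≈ 741.05.
Rounding up gives n = 742.

742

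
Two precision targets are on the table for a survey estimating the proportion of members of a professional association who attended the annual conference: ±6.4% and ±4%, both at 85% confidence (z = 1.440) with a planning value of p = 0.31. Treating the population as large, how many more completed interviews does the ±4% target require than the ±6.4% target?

At ±6.4%: n = 1.440² × 0.2139 / 0.064² ≈ 108.29 → 109.
At ±4%: n = 1.440² × 0.2139 / 0.040² ≈ 277.21 → 278.
Additional respondents: 278 − 109 = 169.

169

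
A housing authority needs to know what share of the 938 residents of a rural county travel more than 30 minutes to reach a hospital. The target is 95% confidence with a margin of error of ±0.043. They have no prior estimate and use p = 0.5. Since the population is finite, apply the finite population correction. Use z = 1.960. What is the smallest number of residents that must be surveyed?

Unadjusted: n₀ = 1.960² × 0.50 × 0.50 / 0.043² ≈ 519.42, so n₀ = 520.
Finite population correction with N = 938: n = n₀ / (1 + (n₀−1)/N) = 520 / (1 + 519/938) = 520 / 1.5533 ≈ 334.77.
Rounding up, n = 335.

335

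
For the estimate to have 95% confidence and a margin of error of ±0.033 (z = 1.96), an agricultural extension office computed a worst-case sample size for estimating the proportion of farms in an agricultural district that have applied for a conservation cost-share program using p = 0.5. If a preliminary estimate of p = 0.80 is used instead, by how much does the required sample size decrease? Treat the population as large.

317

Conservative (p = 0.5): n = 1.96² × 0.25 / 0.033² ≈ 881.91 → 882.
Using p = 0.80: p(1−p) = 0.1600, so n = 1.96² × 0.1600 / 0.033² ≈ 564.42 → 565.
Reduction: 882 − 565 = 317.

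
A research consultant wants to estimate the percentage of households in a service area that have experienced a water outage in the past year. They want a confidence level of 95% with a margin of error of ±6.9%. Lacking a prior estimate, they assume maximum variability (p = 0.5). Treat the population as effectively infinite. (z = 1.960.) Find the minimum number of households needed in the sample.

202

With p = 0.5, p(1−p) = 0.25.
n = z²·p(1−p)/E² = 1.960² × 0.2500 / 0.069² = 3.8416 × 0.2500 / 0.004761 ≈ 201.72.
Rounding up gives n = 202.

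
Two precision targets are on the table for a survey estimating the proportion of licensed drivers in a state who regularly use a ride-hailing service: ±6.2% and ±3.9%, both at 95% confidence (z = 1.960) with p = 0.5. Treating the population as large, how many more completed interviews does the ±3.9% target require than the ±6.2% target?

382

At ±6.2%: n = 1.960² × 0.2500 / 0.062² ≈ 249.84 → 250.
At ±3.9%: n = 1.960² × 0.2500 / 0.039² ≈ 631.43 → 632.
Additional respondents: 632 − 250 = 382.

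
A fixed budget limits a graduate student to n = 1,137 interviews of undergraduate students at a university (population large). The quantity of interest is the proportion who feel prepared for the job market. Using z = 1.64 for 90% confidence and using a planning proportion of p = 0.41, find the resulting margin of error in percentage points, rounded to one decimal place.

SE(p̂) = √[p(1−p)/n] = √[0.2419/1137] = 0.01459.
E = z × SE = 1.64 × 0.01459 = 0.02392, or 2.4 percentage points.

2.4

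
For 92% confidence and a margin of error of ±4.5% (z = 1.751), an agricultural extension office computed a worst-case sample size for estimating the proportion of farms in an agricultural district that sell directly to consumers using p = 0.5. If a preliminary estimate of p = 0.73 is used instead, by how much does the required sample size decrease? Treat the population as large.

Conservative (p = 0.5): n = 1.751² × 0.25 / 0.045² ≈ 378.52 → 379.
Using p = 0.73: p(1−p) = 0.1971, so n = 1.751² × 0.1971 / 0.045² ≈ 298.42 → 299.
Reduction: 379 − 299 = 80.

80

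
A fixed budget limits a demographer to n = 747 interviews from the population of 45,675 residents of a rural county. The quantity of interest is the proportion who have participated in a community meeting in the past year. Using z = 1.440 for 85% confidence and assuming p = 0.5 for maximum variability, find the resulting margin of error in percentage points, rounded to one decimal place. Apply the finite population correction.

Finite-population factor: (N−n)/(N−1) = (45675−747)/(45675−1) = 0.9837.
SE(p̂) = √[p(1−p)/n · (N−n)/(N−1)] = √[0.2500/747 × 0.9837] = 0.01814.
E = z × SE = 1.440 × 0.01814 = 0.02613 ≈ 2.6 percentage points.

2.6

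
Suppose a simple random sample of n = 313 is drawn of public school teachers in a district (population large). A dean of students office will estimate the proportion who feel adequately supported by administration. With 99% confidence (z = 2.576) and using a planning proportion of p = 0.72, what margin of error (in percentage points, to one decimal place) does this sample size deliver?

6.5

SE(p̂) = √[p(1−p)/n] = √[0.2016/313] = 0.02538.
E = z × SE = 2.576 × 0.02538 = 0.06538, or 6.5 percentage points.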